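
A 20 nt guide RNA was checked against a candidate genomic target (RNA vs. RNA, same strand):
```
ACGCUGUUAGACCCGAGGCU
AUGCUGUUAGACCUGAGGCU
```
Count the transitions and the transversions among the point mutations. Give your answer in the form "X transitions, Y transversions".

Mismatches (1-based):
site 2: C→U (pyrimidine→pyrimidine, transition)
site 14: C→U (pyrimidine→pyrimidine, transition)

2 transitions, 0 transversions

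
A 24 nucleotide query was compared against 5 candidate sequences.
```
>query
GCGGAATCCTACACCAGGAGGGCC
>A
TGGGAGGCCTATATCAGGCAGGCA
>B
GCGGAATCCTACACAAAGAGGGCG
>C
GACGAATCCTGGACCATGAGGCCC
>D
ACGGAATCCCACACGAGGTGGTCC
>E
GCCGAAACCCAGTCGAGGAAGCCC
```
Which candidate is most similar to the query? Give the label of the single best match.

A differs at 9 bases; B differs at 3 bases; C differs at 6 bases; D differs at 5 bases; E differs at 8 bases. The closest is B.

B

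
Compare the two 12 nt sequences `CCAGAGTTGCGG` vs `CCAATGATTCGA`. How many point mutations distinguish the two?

5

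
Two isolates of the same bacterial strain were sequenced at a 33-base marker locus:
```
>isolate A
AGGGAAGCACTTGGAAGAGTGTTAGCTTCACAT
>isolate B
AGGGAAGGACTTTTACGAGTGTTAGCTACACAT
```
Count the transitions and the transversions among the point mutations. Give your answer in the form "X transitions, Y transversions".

0 transitions, 5 transversions

Mismatches (1-based):
site 8: C→G (pyrimidine→purine, transversion)
site 13: G→T (purine→pyrimidine, transversion)
site 14: G→T (purine→pyrimidine, transversion)
site 16: A→C (purine→pyrimidine, transversion)
site 28: T→A (pyrimidine→purine, transversion)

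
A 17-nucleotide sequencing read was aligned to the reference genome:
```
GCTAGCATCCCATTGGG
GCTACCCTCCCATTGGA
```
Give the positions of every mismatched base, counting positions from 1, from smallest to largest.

Scanning 1-based: 5: G/C; 7: A/C; 17: G/A.

5, 7, 17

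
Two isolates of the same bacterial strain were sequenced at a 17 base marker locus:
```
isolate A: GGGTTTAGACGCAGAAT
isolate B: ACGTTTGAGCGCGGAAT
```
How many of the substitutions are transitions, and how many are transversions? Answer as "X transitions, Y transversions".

5 transitions, 1 transversion

Mismatches (1-based):
base 1: G→A (purine→purine, transition)
base 2: G→C (purine→pyrimidine, transversion)
base 7: A→G (purine→purine, transition)
base 8: G→A (purine→purine, transition)
base 9: A→G (purine→purine, transition)
base 13: A→G (purine→purine, transition)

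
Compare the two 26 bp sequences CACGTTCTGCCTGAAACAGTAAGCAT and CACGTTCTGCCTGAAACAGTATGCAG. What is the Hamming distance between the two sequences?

Comparing position by position, 2 sites differ: 22 (A/T), 26 (T/G).

2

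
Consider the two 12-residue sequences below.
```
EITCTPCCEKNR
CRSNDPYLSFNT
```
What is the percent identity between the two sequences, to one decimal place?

16.7%

10 positions differ (1, 2, 3, 4, 5, 7, 8, 9, 10, 12), so 2 of 12 match: 2/12 = 16.67%.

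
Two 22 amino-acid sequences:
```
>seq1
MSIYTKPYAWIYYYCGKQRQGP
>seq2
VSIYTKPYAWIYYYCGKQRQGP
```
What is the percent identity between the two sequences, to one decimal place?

1 position differs (1), so 21 of 22 match: 21/22 = 95.45%.

95.5%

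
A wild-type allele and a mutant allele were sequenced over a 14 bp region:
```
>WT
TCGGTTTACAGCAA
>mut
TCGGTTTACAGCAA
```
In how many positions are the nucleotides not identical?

The two sequences are identical at every position.

0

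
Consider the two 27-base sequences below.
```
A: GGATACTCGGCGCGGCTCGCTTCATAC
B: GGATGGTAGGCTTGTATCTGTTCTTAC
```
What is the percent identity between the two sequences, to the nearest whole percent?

Mismatches at positions 5, 6, 8, 12, 13, 15, 16, 19, 20, 24 (1-based): 10 of 27.
Identical positions: 17/27 = 62.96% → 63%.

63%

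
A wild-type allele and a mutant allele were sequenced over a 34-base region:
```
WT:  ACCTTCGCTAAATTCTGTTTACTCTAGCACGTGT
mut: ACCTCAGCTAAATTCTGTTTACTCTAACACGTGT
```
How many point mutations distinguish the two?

Mismatches (1-based): base 5: T→C; base 6: C→A; base 27: G→A.

3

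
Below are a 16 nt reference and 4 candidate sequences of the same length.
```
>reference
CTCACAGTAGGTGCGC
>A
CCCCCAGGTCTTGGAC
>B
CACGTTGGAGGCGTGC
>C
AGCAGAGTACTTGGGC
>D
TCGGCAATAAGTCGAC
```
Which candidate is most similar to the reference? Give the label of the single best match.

C

Hamming distances to reference — A: 8; B: 7; C: 6; D: 9.
Smallest is C with 6 mismatches.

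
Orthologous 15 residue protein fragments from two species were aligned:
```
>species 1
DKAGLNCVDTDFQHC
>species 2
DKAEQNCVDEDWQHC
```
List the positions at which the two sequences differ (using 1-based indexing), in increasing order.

4, 5, 10, 12

Differences at position 4 (G→E), position 5 (L→Q), position 10 (T→E), position 12 (F→W).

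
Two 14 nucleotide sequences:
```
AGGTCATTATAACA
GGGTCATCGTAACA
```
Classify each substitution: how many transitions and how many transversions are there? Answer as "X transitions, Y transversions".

3 transitions, 0 transversions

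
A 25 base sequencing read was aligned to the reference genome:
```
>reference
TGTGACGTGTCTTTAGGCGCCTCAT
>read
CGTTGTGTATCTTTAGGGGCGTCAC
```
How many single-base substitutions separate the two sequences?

Comparing position by position, 8 bases differ: 1 (T/C), 4 (G/T), 5 (A/G), 6 (C/T), 9 (G/A), 18 (C/G), 21 (C/G), 25 (T/C).

8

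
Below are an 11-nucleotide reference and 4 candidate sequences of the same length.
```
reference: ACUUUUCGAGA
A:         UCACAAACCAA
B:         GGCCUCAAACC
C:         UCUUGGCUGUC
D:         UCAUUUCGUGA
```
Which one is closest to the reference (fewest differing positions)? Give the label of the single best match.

Hamming distances to reference — A: 9; B: 9; C: 7; D: 3.
Smallest is D with 3 mismatches.

D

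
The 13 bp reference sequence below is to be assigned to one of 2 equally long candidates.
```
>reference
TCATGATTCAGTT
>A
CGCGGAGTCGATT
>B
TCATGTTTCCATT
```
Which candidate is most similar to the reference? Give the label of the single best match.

B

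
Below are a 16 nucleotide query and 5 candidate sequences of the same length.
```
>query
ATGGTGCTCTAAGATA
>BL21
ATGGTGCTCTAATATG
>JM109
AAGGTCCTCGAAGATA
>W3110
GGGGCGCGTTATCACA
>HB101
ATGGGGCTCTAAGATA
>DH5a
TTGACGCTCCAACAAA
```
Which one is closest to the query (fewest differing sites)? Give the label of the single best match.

HB101

Hamming distances to query — BL21: 2; JM109: 3; W3110: 8; HB101: 1; DH5a: 6.
Smallest is HB101 with 1 mismatch.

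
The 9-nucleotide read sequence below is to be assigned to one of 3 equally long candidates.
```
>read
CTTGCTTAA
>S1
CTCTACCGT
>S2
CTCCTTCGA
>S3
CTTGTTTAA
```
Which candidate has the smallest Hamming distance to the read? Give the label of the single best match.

S3

S1 differs at 7 bases; S2 differs at 5 bases; S3 differs at 1 base. The closest is S3.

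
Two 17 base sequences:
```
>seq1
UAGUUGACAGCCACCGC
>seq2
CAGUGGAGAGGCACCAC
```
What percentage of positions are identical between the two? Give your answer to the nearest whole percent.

71%

5 positions differ (1, 5, 8, 11, 16), so 12 of 17 match: 12/17 = 70.59%.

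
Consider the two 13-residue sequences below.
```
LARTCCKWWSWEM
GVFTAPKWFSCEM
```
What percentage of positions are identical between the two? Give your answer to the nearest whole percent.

46%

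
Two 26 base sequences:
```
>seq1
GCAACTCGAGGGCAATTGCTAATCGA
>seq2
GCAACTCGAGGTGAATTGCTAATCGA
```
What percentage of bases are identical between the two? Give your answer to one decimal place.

92.3%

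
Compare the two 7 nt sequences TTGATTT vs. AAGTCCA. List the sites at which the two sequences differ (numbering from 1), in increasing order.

Differences at site 1 (T→A), site 2 (T→A), site 4 (A→T), site 5 (T→C), site 6 (T→C), site 7 (T→A).

1, 2, 4, 5, 6, 7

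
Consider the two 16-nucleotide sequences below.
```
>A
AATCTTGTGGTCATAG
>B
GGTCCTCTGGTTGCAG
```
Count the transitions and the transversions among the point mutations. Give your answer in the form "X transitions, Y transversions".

6 transitions, 1 transversion

Mismatches (1-based):
position 1: A→G (purine→purine, transition)
position 2: A→G (purine→purine, transition)
position 5: T→C (pyrimidine→pyrimidine, transition)
position 7: G→C (purine→pyrimidine, transversion)
position 12: C→T (pyrimidine→pyrimidine, transition)
position 13: A→G (purine→purine, transition)
position 14: T→C (pyrimidine→pyrimidine, transition)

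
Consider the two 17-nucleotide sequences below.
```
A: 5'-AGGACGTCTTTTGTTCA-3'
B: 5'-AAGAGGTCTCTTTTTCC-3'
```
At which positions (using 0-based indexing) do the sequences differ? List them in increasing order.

1, 4, 9, 12, 16

Differences at position 1 (G→A), position 4 (C→G), position 9 (T→C), position 12 (G→T), position 16 (A→C).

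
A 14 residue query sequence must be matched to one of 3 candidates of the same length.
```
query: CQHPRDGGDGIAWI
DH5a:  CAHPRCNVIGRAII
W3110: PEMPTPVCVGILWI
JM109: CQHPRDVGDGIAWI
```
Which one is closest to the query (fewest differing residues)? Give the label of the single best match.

DH5a differs at 7 residues; W3110 differs at 9 residues; JM109 differs at 1 residue. The closest is JM109.

JM109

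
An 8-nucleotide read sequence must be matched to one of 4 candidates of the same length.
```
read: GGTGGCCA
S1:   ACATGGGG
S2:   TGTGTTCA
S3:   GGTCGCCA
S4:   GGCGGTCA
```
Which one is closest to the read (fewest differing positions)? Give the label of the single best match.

Hamming distances to read — S1: 7; S2: 3; S3: 1; S4: 2.
Smallest is S3 with 1 mismatch.

S3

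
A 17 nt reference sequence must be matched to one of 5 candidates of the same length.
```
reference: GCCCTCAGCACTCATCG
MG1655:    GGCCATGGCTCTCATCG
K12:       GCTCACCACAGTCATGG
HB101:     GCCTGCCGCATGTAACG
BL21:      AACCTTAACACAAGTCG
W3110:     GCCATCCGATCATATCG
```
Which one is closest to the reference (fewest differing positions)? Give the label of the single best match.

Hamming distances to reference — MG1655: 5; K12: 6; HB101: 7; BL21: 7; W3110: 6.
Smallest is MG1655 with 5 mismatches.

MG1655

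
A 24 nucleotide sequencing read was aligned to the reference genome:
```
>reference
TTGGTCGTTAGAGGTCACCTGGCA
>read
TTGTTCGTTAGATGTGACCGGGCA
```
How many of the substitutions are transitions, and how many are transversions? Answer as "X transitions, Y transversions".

0 transitions, 4 transversions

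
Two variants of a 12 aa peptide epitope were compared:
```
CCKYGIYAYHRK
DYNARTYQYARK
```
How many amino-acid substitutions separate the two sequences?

Comparing position by position, 8 residues differ: 1 (C/D), 2 (C/Y), 3 (K/N), 4 (Y/A), 5 (G/R), 6 (I/T), 8 (A/Q), 10 (H/A).

8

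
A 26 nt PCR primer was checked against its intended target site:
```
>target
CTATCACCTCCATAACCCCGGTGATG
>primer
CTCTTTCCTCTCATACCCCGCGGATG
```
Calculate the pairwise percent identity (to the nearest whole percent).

65%

9 positions differ (3, 5, 6, 11, 12, 13, 14, 21, 22), so 17 of 26 match: 17/26 = 65.38%.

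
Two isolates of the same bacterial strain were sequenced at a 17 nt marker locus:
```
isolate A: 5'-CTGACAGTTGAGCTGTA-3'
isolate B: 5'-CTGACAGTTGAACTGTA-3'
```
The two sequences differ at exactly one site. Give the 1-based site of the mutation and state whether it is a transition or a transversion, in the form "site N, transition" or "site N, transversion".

Site 12 changes G→A. G is a purine and A is a purine, so this is a transition.

site 12, transition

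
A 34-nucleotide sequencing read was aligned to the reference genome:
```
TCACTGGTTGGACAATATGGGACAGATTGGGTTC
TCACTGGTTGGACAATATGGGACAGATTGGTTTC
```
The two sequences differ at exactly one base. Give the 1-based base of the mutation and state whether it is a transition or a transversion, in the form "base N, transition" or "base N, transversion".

base 31, transversion

The sequences differ only at base 31: G→T (purine→pyrimidine), a transversion.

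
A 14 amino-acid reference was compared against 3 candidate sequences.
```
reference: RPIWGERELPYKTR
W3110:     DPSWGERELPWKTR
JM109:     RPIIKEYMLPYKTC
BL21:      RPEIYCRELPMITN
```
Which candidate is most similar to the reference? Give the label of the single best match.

W3110

Hamming distances to reference — W3110: 3; JM109: 5; BL21: 7.
Smallest is W3110 with 3 mismatches.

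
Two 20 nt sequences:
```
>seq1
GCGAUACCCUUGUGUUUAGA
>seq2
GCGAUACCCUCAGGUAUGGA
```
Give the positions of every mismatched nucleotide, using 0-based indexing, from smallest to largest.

10, 11, 12, 15, 17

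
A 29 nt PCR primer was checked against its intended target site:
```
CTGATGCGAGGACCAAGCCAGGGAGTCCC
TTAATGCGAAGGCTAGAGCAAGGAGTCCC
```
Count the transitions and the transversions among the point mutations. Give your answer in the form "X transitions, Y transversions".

Transitions (purine↔purine or pyrimidine↔pyrimidine): 1 C→T, 3 G→A, 10 G→A, 12 A→G, 14 C→T, 16 A→G, 17 G→A, 21 G→A.
Transversions (purine↔pyrimidine): 18 C→G.

8 transitions, 1 transversion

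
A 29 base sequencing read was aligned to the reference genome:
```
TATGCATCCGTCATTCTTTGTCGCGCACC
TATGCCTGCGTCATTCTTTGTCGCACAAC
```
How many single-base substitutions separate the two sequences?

4

Comparing position by position, 4 sites differ: 6 (A/C), 8 (C/G), 25 (G/A), 28 (C/A).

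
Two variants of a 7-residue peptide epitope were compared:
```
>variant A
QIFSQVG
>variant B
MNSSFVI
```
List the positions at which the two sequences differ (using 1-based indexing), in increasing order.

1, 2, 3, 5, 7

Differences at position 1 (Q→M), position 2 (I→N), position 3 (F→S), position 5 (Q→F), position 7 (G→I).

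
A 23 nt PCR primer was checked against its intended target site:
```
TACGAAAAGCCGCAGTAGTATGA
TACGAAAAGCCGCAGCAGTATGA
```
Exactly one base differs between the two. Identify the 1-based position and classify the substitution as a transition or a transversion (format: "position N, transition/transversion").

The sequences differ only at position 16: T→C (pyrimidine→pyrimidine), a transition.

position 16, transition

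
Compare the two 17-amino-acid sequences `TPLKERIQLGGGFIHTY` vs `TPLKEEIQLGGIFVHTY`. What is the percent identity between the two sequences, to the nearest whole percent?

82%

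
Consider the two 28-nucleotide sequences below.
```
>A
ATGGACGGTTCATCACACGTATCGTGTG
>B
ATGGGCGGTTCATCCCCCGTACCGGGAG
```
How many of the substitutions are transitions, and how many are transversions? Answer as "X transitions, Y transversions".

Transitions (purine↔purine or pyrimidine↔pyrimidine): 5 A→G, 22 T→C.
Transversions (purine↔pyrimidine): 15 A→C, 17 A→C, 25 T→G, 27 T→A.

2 transitions, 4 transversions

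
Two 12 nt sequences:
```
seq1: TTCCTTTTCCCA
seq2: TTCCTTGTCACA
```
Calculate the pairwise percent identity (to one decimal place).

Mismatches at positions 7, 10 (1-based): 2 of 12.
Identical positions: 10/12 = 83.33% → 83.3%.

83.3%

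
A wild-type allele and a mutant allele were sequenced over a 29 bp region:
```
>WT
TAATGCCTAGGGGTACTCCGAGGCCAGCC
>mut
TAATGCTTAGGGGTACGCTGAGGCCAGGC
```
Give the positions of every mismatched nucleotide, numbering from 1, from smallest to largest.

7, 17, 19, 28

Scanning 1-based: 7: C/T; 17: T/G; 19: C/T; 28: C/G.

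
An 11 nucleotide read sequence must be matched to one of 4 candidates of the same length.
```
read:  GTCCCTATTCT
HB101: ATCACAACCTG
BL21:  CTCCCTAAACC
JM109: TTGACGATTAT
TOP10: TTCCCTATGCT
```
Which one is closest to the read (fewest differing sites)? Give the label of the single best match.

HB101 differs at 7 sites; BL21 differs at 4 sites; JM109 differs at 5 sites; TOP10 differs at 2 sites. The closest is TOP10.

TOP10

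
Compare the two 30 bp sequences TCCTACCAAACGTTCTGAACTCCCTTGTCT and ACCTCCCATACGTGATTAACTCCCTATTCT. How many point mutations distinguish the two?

Comparing position by position, 8 positions differ: 1 (T/A), 5 (A/C), 9 (A/T), 14 (T/G), 15 (C/A), 17 (G/T), 26 (T/A), 27 (G/T).

8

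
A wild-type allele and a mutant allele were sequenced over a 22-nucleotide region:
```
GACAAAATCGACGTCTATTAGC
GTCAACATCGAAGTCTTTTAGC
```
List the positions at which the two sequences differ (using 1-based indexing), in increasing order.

2, 6, 12, 17

Differences at position 2 (A→T), position 6 (A→C), position 12 (C→A), position 17 (A→T).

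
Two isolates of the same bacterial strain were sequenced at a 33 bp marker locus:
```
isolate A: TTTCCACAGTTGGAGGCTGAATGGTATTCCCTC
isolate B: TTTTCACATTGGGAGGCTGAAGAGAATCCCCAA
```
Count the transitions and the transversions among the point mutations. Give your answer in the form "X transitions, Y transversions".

Transitions (purine↔purine or pyrimidine↔pyrimidine): 4 C→T, 23 G→A, 28 T→C.
Transversions (purine↔pyrimidine): 9 G→T, 11 T→G, 22 T→G, 25 T→A, 32 T→A, 33 C→A.

3 transitions, 6 transversions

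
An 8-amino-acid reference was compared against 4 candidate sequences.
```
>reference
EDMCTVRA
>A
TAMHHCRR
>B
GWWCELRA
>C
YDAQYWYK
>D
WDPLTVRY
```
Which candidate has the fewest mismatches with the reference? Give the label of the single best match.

Hamming distances to reference — A: 6; B: 5; C: 7; D: 4.
Smallest is D with 4 mismatches.

D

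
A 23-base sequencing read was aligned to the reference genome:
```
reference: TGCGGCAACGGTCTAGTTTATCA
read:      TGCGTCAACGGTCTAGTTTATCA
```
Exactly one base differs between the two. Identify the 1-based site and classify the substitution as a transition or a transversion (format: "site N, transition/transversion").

site 5, transversion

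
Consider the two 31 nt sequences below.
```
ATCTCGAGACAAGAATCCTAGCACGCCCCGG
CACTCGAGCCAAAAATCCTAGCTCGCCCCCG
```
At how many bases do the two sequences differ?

6

Mismatches (1-based): base 1: A→C; base 2: T→A; base 9: A→C; base 13: G→A; base 23: A→T; base 30: G→C.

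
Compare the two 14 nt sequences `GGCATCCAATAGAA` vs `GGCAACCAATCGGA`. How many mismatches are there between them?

3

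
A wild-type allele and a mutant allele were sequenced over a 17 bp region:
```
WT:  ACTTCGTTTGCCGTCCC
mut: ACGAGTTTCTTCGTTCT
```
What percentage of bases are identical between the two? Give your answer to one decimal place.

Mismatches at positions 3, 4, 5, 6, 9, 10, 11, 15, 17 (1-based): 9 of 17.
Identical positions: 8/17 = 47.06% → 47.1%.

47.1%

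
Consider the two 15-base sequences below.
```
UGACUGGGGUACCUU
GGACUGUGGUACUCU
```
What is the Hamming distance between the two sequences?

4

The sequences differ at sites 1, 7, 13, 14 (1-based) — 4 in total.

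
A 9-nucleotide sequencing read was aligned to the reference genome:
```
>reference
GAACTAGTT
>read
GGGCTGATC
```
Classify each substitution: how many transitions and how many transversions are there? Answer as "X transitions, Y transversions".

Transitions (purine↔purine or pyrimidine↔pyrimidine): 2 A→G, 3 A→G, 6 A→G, 7 G→A, 9 T→C.
Transversions (purine↔pyrimidine): none.

5 transitions, 0 transversions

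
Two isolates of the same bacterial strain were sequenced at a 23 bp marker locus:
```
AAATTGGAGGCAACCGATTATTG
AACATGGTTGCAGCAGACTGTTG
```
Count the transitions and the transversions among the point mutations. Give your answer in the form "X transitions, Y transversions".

3 transitions, 5 transversions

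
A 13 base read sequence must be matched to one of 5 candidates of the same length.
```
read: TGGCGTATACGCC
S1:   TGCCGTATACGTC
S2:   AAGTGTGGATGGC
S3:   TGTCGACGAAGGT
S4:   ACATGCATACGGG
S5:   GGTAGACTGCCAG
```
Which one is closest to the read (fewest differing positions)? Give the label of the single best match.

S1

Hamming distances to read — S1: 2; S2: 7; S3: 7; S4: 7; S5: 9.
Smallest is S1 with 2 mismatches.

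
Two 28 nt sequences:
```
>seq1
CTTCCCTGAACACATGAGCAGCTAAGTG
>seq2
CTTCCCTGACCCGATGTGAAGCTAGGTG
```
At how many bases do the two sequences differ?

6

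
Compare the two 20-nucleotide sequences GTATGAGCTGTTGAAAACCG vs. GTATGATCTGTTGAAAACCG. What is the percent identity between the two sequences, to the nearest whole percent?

1 position differs (7), so 19 of 20 match: 19/20 = 95%.

95%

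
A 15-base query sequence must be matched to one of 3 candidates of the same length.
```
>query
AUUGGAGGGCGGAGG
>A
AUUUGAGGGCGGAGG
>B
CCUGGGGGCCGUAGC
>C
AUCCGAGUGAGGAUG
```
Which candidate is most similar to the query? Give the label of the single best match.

A

Hamming distances to query — A: 1; B: 6; C: 5.
Smallest is A with 1 mismatch.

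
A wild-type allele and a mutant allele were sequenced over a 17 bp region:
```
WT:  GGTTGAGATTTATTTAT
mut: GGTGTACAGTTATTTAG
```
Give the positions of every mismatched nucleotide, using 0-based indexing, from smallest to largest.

3, 4, 6, 8, 16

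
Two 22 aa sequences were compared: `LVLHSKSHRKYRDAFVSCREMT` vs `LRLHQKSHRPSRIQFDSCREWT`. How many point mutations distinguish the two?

8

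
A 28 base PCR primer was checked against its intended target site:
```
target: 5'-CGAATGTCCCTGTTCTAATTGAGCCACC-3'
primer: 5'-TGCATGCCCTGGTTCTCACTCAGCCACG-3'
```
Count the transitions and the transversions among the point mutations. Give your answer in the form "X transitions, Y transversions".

4 transitions, 5 transversions

Mismatches (1-based):
base 1: C→T (pyrimidine→pyrimidine, transition)
base 3: A→C (purine→pyrimidine, transversion)
base 7: T→C (pyrimidine→pyrimidine, transition)
base 10: C→T (pyrimidine→pyrimidine, transition)
base 11: T→G (pyrimidine→purine, transversion)
base 17: A→C (purine→pyrimidine, transversion)
base 19: T→C (pyrimidine→pyrimidine, transition)
base 21: G→C (purine→pyrimidine, transversion)
base 28: C→G (pyrimidine→purine, transversion)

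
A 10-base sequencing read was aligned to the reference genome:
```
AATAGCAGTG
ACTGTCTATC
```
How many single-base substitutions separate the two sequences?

The sequences differ at positions 2, 4, 5, 7, 8, 10 (1-based) — 6 in total.

6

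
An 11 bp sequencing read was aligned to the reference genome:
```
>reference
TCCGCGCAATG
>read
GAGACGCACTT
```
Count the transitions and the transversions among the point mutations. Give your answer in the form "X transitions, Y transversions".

1 transition, 5 transversions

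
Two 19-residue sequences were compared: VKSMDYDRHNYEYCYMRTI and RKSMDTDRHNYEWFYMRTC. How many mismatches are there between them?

Comparing position by position, 5 residues differ: 1 (V/R), 6 (Y/T), 13 (Y/W), 14 (C/F), 19 (I/C).

5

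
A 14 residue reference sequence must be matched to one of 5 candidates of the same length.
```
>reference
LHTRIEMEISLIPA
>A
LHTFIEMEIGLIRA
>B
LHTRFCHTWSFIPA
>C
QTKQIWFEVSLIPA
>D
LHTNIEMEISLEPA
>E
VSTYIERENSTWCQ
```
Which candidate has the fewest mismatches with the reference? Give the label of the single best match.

Hamming distances to reference — A: 3; B: 6; C: 7; D: 2; E: 9.
Smallest is D with 2 mismatches.

D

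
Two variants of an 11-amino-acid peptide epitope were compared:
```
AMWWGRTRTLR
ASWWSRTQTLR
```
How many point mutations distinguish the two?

3

Mismatches (1-based): residue 2: M→S; residue 5: G→S; residue 8: R→Q.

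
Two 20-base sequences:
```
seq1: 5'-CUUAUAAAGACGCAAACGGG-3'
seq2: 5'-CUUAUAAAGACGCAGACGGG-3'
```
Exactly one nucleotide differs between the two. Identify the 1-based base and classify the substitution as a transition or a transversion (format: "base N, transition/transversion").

Base 15 changes A→G. A is a purine and G is a purine, so this is a transition.

base 15, transition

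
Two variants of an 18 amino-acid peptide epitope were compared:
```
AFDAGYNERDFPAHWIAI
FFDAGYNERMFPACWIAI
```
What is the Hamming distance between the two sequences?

The sequences differ at residues 1, 10, 14 (1-based) — 3 in total.

3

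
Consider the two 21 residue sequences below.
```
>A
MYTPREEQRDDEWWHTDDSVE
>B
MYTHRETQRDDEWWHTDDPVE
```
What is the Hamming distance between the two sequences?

3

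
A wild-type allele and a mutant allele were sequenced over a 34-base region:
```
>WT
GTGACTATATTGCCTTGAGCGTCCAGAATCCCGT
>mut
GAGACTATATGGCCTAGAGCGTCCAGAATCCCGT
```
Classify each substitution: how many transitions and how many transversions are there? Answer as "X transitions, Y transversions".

Mismatches (1-based):
position 2: T→A (pyrimidine→purine, transversion)
position 11: T→G (pyrimidine→purine, transversion)
position 16: T→A (pyrimidine→purine, transversion)

0 transitions, 3 transversions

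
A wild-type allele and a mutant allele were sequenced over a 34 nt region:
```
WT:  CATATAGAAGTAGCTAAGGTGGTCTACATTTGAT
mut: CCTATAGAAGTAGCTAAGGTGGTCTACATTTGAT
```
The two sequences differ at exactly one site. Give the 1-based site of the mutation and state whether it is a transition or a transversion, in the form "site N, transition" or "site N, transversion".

site 2, transversion

Site 2 changes A→C. A is a purine and C is a pyrimidine, so this is a transversion.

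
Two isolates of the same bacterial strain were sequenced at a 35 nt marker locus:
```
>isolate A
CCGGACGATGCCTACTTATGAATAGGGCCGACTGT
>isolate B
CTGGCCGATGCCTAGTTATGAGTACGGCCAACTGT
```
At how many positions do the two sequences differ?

The sequences differ at positions 2, 5, 15, 22, 25, 30 (1-based) — 6 in total.

6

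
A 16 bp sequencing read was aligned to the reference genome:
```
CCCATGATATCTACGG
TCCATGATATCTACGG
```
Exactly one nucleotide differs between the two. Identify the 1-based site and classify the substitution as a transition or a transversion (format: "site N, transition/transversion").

The sequences differ only at site 1: C→T (pyrimidine→pyrimidine), a transition.

site 1, transition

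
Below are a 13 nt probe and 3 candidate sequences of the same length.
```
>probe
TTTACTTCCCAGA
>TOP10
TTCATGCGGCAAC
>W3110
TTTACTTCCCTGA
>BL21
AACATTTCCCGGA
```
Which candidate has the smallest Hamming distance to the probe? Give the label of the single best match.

TOP10 differs at 8 bases; W3110 differs at 1 base; BL21 differs at 5 bases. The closest is W3110.

W3110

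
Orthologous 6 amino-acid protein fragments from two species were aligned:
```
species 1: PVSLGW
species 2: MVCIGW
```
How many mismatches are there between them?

Comparing position by position, 3 positions differ: 1 (P/M), 3 (S/C), 4 (L/I).

3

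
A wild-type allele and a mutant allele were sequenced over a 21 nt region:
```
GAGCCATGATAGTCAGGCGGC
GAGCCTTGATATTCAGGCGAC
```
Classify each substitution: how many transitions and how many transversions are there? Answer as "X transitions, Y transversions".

1 transition, 2 transversions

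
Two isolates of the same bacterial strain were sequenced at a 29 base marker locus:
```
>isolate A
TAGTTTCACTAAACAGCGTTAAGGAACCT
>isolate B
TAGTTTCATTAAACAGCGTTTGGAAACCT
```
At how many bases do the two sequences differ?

Mismatches (1-based): base 9: C→T; base 21: A→T; base 22: A→G; base 24: G→A.

4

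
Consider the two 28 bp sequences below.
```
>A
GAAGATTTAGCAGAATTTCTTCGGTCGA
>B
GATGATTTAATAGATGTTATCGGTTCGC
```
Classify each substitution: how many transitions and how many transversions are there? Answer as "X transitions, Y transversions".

Mismatches (1-based):
base 3: A→T (purine→pyrimidine, transversion)
base 10: G→A (purine→purine, transition)
base 11: C→T (pyrimidine→pyrimidine, transition)
base 15: A→T (purine→pyrimidine, transversion)
base 16: T→G (pyrimidine→purine, transversion)
base 19: C→A (pyrimidine→purine, transversion)
base 21: T→C (pyrimidine→pyrimidine, transition)
base 22: C→G (pyrimidine→purine, transversion)
base 24: G→T (purine→pyrimidine, transversion)
base 28: A→C (purine→pyrimidine, transversion)

3 transitions, 7 transversions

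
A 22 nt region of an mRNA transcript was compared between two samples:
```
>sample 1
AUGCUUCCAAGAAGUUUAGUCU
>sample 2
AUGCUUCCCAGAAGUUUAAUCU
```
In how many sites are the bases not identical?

2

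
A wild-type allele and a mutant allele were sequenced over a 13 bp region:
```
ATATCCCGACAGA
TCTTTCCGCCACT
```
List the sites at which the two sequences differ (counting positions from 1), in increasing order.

Differences at site 1 (A→T), site 2 (T→C), site 3 (A→T), site 5 (C→T), site 9 (A→C), site 12 (G→C), site 13 (A→T).

1, 2, 3, 5, 9, 12, 13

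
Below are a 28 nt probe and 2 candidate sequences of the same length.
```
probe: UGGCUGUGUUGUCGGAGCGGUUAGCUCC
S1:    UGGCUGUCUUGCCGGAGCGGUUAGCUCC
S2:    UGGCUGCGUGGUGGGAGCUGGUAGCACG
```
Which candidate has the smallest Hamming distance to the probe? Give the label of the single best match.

S1

Hamming distances to probe — S1: 2; S2: 7.
Smallest is S1 with 2 mismatches.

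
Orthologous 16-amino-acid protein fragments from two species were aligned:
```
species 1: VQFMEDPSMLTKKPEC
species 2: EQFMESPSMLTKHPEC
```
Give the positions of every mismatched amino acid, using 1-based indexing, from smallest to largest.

1, 6, 13

Scanning 1-based: 1: V/E; 6: D/S; 13: K/H.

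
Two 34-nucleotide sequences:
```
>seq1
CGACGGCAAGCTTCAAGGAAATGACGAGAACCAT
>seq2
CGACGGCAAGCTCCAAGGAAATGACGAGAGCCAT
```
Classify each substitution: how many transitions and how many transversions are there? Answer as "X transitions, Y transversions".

2 transitions, 0 transversions

Transitions (purine↔purine or pyrimidine↔pyrimidine): 13 T→C, 30 A→G.
Transversions (purine↔pyrimidine): none.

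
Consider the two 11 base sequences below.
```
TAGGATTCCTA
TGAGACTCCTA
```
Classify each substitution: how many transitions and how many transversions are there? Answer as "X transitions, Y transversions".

3 transitions, 0 transversions

Transitions (purine↔purine or pyrimidine↔pyrimidine): 2 A→G, 3 G→A, 6 T→C.
Transversions (purine↔pyrimidine): none.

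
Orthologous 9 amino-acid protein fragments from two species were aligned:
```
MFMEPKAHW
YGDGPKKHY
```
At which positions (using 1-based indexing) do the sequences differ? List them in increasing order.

Scanning 1-based: 1: M/Y; 2: F/G; 3: M/D; 4: E/G; 7: A/K; 9: W/Y.

1, 2, 3, 4, 7, 9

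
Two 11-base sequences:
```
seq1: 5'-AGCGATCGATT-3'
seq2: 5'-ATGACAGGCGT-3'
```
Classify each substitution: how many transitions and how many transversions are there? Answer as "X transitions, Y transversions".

1 transition, 7 transversions

Transitions (purine↔purine or pyrimidine↔pyrimidine): 4 G→A.
Transversions (purine↔pyrimidine): 2 G→T, 3 C→G, 5 A→C, 6 T→A, 7 C→G, 9 A→C, 10 T→G.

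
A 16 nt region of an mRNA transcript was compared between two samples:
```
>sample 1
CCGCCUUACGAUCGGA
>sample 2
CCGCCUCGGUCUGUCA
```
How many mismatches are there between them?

Comparing position by position, 8 positions differ: 7 (U/C), 8 (A/G), 9 (C/G), 10 (G/U), 11 (A/C), 13 (C/G), 14 (G/U), 15 (G/C).

8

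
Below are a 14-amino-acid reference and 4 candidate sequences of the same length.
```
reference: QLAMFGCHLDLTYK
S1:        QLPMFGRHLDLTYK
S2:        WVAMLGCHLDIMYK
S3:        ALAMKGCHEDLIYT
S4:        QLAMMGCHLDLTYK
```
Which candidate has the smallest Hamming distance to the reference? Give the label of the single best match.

S4

S1 differs at 2 residues; S2 differs at 5 residues; S3 differs at 5 residues; S4 differs at 1 residue. The closest is S4.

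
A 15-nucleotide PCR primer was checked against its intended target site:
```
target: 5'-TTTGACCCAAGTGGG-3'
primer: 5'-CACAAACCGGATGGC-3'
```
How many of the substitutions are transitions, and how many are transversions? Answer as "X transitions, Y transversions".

6 transitions, 3 transversions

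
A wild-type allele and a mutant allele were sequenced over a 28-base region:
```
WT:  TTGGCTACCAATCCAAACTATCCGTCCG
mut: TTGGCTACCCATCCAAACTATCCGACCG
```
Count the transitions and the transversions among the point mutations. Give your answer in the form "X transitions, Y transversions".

Mismatches (1-based):
base 10: A→C (purine→pyrimidine, transversion)
base 25: T→A (pyrimidine→purine, transversion)

0 transitions, 2 transversions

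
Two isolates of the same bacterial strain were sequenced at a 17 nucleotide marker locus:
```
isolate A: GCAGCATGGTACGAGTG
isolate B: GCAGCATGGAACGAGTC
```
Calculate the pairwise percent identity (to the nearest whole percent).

88%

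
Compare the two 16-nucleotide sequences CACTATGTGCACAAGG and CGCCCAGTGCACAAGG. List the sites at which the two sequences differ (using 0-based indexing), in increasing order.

1, 3, 4, 5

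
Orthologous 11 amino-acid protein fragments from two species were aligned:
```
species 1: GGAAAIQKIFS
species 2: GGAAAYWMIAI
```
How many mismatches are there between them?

Mismatches (1-based): residue 6: I→Y; residue 7: Q→W; residue 8: K→M; residue 10: F→A; residue 11: S→I.

5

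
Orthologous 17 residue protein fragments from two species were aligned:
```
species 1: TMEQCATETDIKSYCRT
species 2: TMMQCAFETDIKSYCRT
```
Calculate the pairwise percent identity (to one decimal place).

Mismatches at positions 3, 7 (1-based): 2 of 17.
Identical positions: 15/17 = 88.24% → 88.2%.

88.2%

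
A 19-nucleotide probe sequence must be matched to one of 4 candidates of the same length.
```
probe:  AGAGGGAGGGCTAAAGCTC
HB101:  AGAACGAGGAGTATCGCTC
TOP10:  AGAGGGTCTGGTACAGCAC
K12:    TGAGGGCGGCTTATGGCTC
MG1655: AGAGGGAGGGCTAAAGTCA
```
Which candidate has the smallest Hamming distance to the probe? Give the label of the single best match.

Hamming distances to probe — HB101: 6; TOP10: 6; K12: 6; MG1655: 3.
Smallest is MG1655 with 3 mismatches.

MG1655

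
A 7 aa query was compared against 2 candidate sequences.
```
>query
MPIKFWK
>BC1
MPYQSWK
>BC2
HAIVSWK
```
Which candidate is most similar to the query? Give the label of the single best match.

BC1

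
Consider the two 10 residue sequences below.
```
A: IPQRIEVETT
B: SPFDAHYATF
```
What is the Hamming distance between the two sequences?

8

Comparing position by position, 8 residues differ: 1 (I/S), 3 (Q/F), 4 (R/D), 5 (I/A), 6 (E/H), 7 (V/Y), 8 (E/A), 10 (T/F).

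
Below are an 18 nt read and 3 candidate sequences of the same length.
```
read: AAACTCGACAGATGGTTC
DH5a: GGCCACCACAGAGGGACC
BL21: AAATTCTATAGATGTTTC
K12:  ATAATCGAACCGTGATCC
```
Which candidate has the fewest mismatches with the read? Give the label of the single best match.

BL21

Hamming distances to read — DH5a: 8; BL21: 4; K12: 8.
Smallest is BL21 with 4 mismatches.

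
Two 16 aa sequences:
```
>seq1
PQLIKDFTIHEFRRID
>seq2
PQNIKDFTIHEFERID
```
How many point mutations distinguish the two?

2

Comparing position by position, 2 positions differ: 3 (L/N), 13 (R/E).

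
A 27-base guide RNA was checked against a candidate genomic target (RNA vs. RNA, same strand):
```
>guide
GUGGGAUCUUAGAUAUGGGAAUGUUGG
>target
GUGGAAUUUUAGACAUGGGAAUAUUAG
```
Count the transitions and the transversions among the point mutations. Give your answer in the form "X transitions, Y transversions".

Mismatches (1-based):
base 5: G→A (purine→purine, transition)
base 8: C→U (pyrimidine→pyrimidine, transition)
base 14: U→C (pyrimidine→pyrimidine, transition)
base 23: G→A (purine→purine, transition)
base 26: G→A (purine→purine, transition)

5 transitions, 0 transversions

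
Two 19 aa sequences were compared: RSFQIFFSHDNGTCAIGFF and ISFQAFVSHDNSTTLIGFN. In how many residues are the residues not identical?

7

Comparing position by position, 7 residues differ: 1 (R/I), 5 (I/A), 7 (F/V), 12 (G/S), 14 (C/T), 15 (A/L), 19 (F/N).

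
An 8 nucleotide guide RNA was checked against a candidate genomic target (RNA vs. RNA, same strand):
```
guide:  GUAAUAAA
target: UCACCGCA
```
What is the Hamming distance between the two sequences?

Mismatches (1-based): site 1: G→U; site 2: U→C; site 4: A→C; site 5: U→C; site 6: A→G; site 7: A→C.

6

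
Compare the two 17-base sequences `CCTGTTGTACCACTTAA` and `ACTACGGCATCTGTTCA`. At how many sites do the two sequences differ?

9

Comparing position by position, 9 sites differ: 1 (C/A), 4 (G/A), 5 (T/C), 6 (T/G), 8 (T/C), 10 (C/T), 12 (A/T), 13 (C/G), 16 (A/C).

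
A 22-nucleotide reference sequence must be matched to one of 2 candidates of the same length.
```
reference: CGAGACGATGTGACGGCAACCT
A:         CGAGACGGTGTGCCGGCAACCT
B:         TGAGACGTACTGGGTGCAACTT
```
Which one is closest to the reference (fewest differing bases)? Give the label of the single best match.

A

Hamming distances to reference — A: 2; B: 8.
Smallest is A with 2 mismatches.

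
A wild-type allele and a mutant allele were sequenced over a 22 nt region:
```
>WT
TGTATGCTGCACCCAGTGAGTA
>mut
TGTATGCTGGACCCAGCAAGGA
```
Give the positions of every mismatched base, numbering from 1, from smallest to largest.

10, 17, 18, 21

Differences at position 10 (C→G), position 17 (T→C), position 18 (G→A), position 21 (T→G).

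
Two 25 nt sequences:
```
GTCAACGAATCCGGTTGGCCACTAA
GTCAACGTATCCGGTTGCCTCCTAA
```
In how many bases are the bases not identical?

Mismatches (1-based): base 8: A→T; base 18: G→C; base 20: C→T; base 21: A→C.

4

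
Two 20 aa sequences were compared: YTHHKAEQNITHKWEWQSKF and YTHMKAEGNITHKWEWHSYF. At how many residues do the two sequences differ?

4

The sequences differ at residues 4, 8, 17, 19 (1-based) — 4 in total.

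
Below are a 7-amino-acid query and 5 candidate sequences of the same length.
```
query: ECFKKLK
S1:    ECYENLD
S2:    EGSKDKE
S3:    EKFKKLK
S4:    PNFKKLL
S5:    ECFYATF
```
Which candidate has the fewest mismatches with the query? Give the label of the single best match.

S3

Hamming distances to query — S1: 4; S2: 5; S3: 1; S4: 3; S5: 4.
Smallest is S3 with 1 mismatch.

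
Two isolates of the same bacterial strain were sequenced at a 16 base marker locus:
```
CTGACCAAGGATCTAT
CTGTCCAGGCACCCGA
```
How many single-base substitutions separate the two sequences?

7

The sequences differ at positions 4, 8, 10, 12, 14, 15, 16 (1-based) — 7 in total.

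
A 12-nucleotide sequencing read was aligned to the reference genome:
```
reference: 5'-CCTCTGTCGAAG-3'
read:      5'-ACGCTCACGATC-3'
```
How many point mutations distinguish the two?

The sequences differ at bases 1, 3, 6, 7, 11, 12 (1-based) — 6 in total.

6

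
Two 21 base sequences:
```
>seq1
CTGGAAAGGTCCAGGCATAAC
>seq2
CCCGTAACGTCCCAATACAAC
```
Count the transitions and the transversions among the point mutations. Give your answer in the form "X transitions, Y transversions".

Transitions (purine↔purine or pyrimidine↔pyrimidine): 2 T→C, 14 G→A, 15 G→A, 16 C→T, 18 T→C.
Transversions (purine↔pyrimidine): 3 G→C, 5 A→T, 8 G→C, 13 A→C.

5 transitions, 4 transversions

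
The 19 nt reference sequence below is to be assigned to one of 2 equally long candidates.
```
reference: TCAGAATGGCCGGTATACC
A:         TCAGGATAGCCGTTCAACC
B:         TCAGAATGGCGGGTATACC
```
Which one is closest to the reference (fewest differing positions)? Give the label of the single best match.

A differs at 5 positions; B differs at 1 position. The closest is B.

B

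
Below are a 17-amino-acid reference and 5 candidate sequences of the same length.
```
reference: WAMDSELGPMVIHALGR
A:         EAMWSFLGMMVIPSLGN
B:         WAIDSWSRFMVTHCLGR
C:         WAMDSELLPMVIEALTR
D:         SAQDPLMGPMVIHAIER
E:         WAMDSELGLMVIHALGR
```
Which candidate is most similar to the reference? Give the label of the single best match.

Hamming distances to reference — A: 7; B: 7; C: 3; D: 7; E: 1.
Smallest is E with 1 mismatch.

E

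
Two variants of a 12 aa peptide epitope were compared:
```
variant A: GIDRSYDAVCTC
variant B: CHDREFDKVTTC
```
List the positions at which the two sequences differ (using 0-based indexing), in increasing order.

Differences at position 0 (G→C), position 1 (I→H), position 4 (S→E), position 5 (Y→F), position 7 (A→K), position 9 (C→T).

0, 1, 4, 5, 7, 9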